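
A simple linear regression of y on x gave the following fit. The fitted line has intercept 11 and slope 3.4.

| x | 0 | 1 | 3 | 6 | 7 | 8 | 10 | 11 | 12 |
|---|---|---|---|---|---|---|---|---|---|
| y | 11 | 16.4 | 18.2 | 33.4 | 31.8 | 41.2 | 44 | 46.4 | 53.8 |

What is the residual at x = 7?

ŷ = 11 + 3.4·7 = 34.8
r = 31.8 − 34.8 = -3

r = -3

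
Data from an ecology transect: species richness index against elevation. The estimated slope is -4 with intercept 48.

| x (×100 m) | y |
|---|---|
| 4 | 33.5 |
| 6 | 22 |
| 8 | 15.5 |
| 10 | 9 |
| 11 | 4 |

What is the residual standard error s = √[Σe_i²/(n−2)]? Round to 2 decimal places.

x=4: ŷ = 48 − 4·4 = 32; e = 33.5 − 32 = 1.5
x=6: ŷ = 48 − 4·6 = 24; e = 22 − 24 = -2
x=8: ŷ = 48 − 4·8 = 16; e = 15.5 − 16 = -0.5
x=10: ŷ = 48 − 4·10 = 8; e = 9 − 8 = 1
x=11: ŷ = 48 − 4·11 = 4; e = 4 − 4 = 0
SSE = 2.25 + 4 + 0.25 + 1 + 0 = 7.5
s = √(7.5/3) = √2.5 ≈ 1.58

s = 1.58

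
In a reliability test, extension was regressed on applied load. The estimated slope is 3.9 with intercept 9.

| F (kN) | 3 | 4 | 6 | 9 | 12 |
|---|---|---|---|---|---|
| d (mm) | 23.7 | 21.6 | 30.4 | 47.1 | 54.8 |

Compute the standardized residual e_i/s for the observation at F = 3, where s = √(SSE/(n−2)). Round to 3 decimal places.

F=3: d̂ = 9 + 3.9·3 = 20.7; e = 23.7 − 20.7 = 3
F=4: d̂ = 9 + 3.9·4 = 24.6; e = 21.6 − 24.6 = -3
F=6: d̂ = 9 + 3.9·6 = 32.4; e = 30.4 − 32.4 = -2
F=9: d̂ = 9 + 3.9·9 = 44.1; e = 47.1 − 44.1 = 3
F=12: d̂ = 9 + 3.9·12 = 55.8; e = 54.8 − 55.8 = -1
SSE = 9 + 9 + 4 + 9 + 1 = 32
s = √(32/3) = 3.26599
e/s = 3 / 3.26599 = 0.919

0.919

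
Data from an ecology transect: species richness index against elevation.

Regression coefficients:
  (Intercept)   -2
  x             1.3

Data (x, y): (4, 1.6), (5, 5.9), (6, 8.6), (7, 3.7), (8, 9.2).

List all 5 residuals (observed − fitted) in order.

x=4: ŷ = -2 + 1.3·4 = 3.2; e = 1.6 − 3.2 = -1.6
x=5: ŷ = -2 + 1.3·5 = 4.5; e = 5.9 − 4.5 = 1.4
x=6: ŷ = -2 + 1.3·6 = 5.8; e = 8.6 − 5.8 = 2.8
x=7: ŷ = -2 + 1.3·7 = 7.1; e = 3.7 − 7.1 = -3.4
x=8: ŷ = -2 + 1.3·8 = 8.4; e = 9.2 − 8.4 = 0.8

-1.6, 1.4, 2.8, -3.4, 0.8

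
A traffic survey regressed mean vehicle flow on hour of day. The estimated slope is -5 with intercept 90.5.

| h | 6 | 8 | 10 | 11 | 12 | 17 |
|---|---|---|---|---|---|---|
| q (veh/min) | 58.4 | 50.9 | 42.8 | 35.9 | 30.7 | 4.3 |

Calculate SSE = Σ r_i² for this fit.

h=6: q̂ = 90.5 − 5·6 = 60.5; r = 58.4 − 60.5 = -2.1
h=8: q̂ = 90.5 − 5·8 = 50.5; r = 50.9 − 50.5 = 0.4
h=10: q̂ = 90.5 − 5·10 = 40.5; r = 42.8 − 40.5 = 2.3
h=11: q̂ = 90.5 − 5·11 = 35.5; r = 35.9 − 35.5 = 0.4
h=12: q̂ = 90.5 − 5·12 = 30.5; r = 30.7 − 30.5 = 0.2
h=17: q̂ = 90.5 − 5·17 = 5.5; r = 4.3 − 5.5 = -1.2
SSE = 4.41 + 0.16 + 5.29 + 0.16 + 0.04 + 1.44 = 11.5

SSE = 11.5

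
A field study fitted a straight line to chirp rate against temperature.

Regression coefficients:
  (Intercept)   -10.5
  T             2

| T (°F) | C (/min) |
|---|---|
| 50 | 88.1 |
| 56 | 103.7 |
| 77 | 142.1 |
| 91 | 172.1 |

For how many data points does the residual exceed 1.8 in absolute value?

1

T=50: ŷ = -10.5 + 2·50 = 89.5; r = 88.1 − 89.5 = -1.4
T=56: ŷ = -10.5 + 2·56 = 101.5; r = 103.7 − 101.5 = 2.2
T=77: ŷ = -10.5 + 2·77 = 143.5; r = 142.1 − 143.5 = -1.4
T=91: ŷ = -10.5 + 2·91 = 171.5; r = 172.1 − 171.5 = 0.6
|r| > 1.8: T=56 (|r|=2.2) → 1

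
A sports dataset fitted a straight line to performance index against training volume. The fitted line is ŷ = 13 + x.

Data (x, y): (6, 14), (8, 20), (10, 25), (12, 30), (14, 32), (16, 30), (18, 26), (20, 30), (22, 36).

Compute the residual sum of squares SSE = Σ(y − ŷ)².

SSE = 116

x=6: ŷ = 13 + 6 = 19; e = 14 − 19 = -5
x=8: ŷ = 13 + 8 = 21; e = 20 − 21 = -1
x=10: ŷ = 13 + 10 = 23; e = 25 − 23 = 2
x=12: ŷ = 13 + 12 = 25; e = 30 − 25 = 5
x=14: ŷ = 13 + 14 = 27; e = 32 − 27 = 5
x=16: ŷ = 13 + 16 = 29; e = 30 − 29 = 1
x=18: ŷ = 13 + 18 = 31; e = 26 − 31 = -5
x=20: ŷ = 13 + 20 = 33; e = 30 − 33 = -3
x=22: ŷ = 13 + 22 = 35; e = 36 − 35 = 1
SSE = 25 + 1 + 4 + 25 + 25 + 1 + 25 + 9 + 1 = 116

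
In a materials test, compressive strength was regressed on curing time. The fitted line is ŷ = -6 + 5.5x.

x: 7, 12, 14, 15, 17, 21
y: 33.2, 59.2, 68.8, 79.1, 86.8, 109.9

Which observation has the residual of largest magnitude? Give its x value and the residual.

x = 15, e = 2.6

x=7: ŷ = -6 + 5.5·7 = 32.5; e = 33.2 − 32.5 = 0.7
x=12: ŷ = -6 + 5.5·12 = 60; e = 59.2 − 60 = -0.8
x=14: ŷ = -6 + 5.5·14 = 71; e = 68.8 − 71 = -2.2
x=15: ŷ = -6 + 5.5·15 = 76.5; e = 79.1 − 76.5 = 2.6
x=17: ŷ = -6 + 5.5·17 = 87.5; e = 86.8 − 87.5 = -0.7
x=21: ŷ = -6 + 5.5·21 = 109.5; e = 109.9 − 109.5 = 0.4
Largest |e| is 2.6 at x = 15, residual 2.6.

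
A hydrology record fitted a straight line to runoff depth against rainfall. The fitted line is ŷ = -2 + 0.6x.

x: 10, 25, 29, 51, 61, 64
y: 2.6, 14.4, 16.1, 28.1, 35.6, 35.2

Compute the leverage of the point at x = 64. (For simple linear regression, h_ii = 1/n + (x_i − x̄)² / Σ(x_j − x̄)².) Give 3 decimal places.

x̄ = (10 + 25 + 29 + 51 + 61 + 64)/6 = 40
Σ(x − x̄)² = 900 + 225 + 121 + 121 + 441 + 576 = 2384
h = 1/6 + (24)²/2384 = 0.166667 + 0.241611 = 0.408

h = 0.408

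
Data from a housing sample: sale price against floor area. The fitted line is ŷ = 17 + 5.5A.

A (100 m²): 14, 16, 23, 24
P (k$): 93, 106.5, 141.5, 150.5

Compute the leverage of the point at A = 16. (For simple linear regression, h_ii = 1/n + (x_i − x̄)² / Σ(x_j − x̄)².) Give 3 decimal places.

Ā = (14 + 16 + 23 + 24)/4 = 19.25
Σ(A − Ā)² = 27.5625 + 10.5625 + 14.0625 + 22.5625 = 74.75
h = 1/4 + (-3.25)²/74.75 = 0.25 + 0.141304 = 0.391

h = 0.391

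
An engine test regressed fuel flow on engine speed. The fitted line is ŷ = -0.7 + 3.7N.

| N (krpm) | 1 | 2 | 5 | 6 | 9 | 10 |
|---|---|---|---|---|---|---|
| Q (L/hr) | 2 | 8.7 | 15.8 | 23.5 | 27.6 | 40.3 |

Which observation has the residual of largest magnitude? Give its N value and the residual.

N=1: ŷ = -0.7 + 3.7·1 = 3; e = 2 − 3 = -1
N=2: ŷ = -0.7 + 3.7·2 = 6.7; e = 8.7 − 6.7 = 2
N=5: ŷ = -0.7 + 3.7·5 = 17.8; e = 15.8 − 17.8 = -2
N=6: ŷ = -0.7 + 3.7·6 = 21.5; e = 23.5 − 21.5 = 2
N=9: ŷ = -0.7 + 3.7·9 = 32.6; e = 27.6 − 32.6 = -5
N=10: ŷ = -0.7 + 3.7·10 = 36.3; e = 40.3 − 36.3 = 4
Largest |e| is 5 at N = 9, residual -5.

N = 9, e = -5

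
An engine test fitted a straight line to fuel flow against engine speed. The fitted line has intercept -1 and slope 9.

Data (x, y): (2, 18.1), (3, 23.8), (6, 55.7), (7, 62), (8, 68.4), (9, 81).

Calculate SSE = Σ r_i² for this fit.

x=2: ŷ = -1 + 9·2 = 17; r = 18.1 − 17 = 1.1
x=3: ŷ = -1 + 9·3 = 26; r = 23.8 − 26 = -2.2
x=6: ŷ = -1 + 9·6 = 53; r = 55.7 − 53 = 2.7
x=7: ŷ = -1 + 9·7 = 62; r = 62 − 62 = 0
x=8: ŷ = -1 + 9·8 = 71; r = 68.4 − 71 = -2.6
x=9: ŷ = -1 + 9·9 = 80; r = 81 − 80 = 1
SSE = 1.21 + 4.84 + 7.29 + 0 + 6.76 + 1 = 21.1

SSE = 21.1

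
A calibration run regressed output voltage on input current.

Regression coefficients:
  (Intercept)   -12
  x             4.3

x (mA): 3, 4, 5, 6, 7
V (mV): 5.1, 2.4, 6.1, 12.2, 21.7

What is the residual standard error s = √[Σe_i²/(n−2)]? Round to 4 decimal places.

s = 4.1857

x=3: V̂ = -12 + 4.3·3 = 0.9; e = 5.1 − 0.9 = 4.2
x=4: V̂ = -12 + 4.3·4 = 5.2; e = 2.4 − 5.2 = -2.8
x=5: V̂ = -12 + 4.3·5 = 9.5; e = 6.1 − 9.5 = -3.4
x=6: V̂ = -12 + 4.3·6 = 13.8; e = 12.2 − 13.8 = -1.6
x=7: V̂ = -12 + 4.3·7 = 18.1; e = 21.7 − 18.1 = 3.6
SSE = 17.64 + 7.84 + 11.56 + 2.56 + 12.96 = 52.56
s = √(52.56/3) = √17.52 ≈ 4.1857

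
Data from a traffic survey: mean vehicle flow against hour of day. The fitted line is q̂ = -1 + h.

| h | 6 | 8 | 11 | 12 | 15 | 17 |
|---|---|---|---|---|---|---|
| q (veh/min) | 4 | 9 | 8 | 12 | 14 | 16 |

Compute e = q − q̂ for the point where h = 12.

e = 1

q̂ = -1 + 12 = 11
e = 12 − 11 = 1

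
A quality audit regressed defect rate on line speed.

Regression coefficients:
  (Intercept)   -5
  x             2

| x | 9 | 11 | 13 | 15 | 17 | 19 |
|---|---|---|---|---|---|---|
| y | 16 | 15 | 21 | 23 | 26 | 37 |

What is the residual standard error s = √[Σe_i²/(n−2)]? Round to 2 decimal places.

s = 3.24

x=9: ŷ = -5 + 2·9 = 13; e = 16 − 13 = 3
x=11: ŷ = -5 + 2·11 = 17; e = 15 − 17 = -2
x=13: ŷ = -5 + 2·13 = 21; e = 21 − 21 = 0
x=15: ŷ = -5 + 2·15 = 25; e = 23 − 25 = -2
x=17: ŷ = -5 + 2·17 = 29; e = 26 − 29 = -3
x=19: ŷ = -5 + 2·19 = 33; e = 37 − 33 = 4
SSE = 9 + 4 + 0 + 4 + 9 + 16 = 42
s = √(42/4) = √10.5 ≈ 3.24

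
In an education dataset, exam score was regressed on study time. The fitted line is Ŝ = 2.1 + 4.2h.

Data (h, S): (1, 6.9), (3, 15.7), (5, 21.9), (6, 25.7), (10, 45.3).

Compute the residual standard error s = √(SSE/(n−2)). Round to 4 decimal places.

s = 1.5055

h=1: Ŝ = 2.1 + 4.2·1 = 6.3; e = 6.9 − 6.3 = 0.6
h=3: Ŝ = 2.1 + 4.2·3 = 14.7; e = 15.7 − 14.7 = 1
h=5: Ŝ = 2.1 + 4.2·5 = 23.1; e = 21.9 − 23.1 = -1.2
h=6: Ŝ = 2.1 + 4.2·6 = 27.3; e = 25.7 − 27.3 = -1.6
h=10: Ŝ = 2.1 + 4.2·10 = 44.1; e = 45.3 − 44.1 = 1.2
SSE = 0.36 + 1 + 1.44 + 2.56 + 1.44 = 6.8
s = √(6.8/3) = √2.26667 ≈ 1.5055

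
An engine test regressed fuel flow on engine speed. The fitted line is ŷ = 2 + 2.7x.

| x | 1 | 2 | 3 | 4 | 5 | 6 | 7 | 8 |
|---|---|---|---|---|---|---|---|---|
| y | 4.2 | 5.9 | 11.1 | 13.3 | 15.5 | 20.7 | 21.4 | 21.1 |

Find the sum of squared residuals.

SSE = 16.5

x=1: ŷ = 2 + 2.7·1 = 4.7; r = 4.2 − 4.7 = -0.5
x=2: ŷ = 2 + 2.7·2 = 7.4; r = 5.9 − 7.4 = -1.5
x=3: ŷ = 2 + 2.7·3 = 10.1; r = 11.1 − 10.1 = 1
x=4: ŷ = 2 + 2.7·4 = 12.8; r = 13.3 − 12.8 = 0.5
x=5: ŷ = 2 + 2.7·5 = 15.5; r = 15.5 − 15.5 = 0
x=6: ŷ = 2 + 2.7·6 = 18.2; r = 20.7 − 18.2 = 2.5
x=7: ŷ = 2 + 2.7·7 = 20.9; r = 21.4 − 20.9 = 0.5
x=8: ŷ = 2 + 2.7·8 = 23.6; r = 21.1 − 23.6 = -2.5
SSE = 0.25 + 2.25 + 1 + 0.25 + 0 + 6.25 + 0.25 + 6.25 = 16.5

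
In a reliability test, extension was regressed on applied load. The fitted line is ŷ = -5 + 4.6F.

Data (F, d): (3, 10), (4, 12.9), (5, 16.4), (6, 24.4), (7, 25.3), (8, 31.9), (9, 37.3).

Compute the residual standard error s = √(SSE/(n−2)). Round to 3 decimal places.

F=3: ŷ = -5 + 4.6·3 = 8.8; e = 10 − 8.8 = 1.2
F=4: ŷ = -5 + 4.6·4 = 13.4; e = 12.9 − 13.4 = -0.5
F=5: ŷ = -5 + 4.6·5 = 18; e = 16.4 − 18 = -1.6
F=6: ŷ = -5 + 4.6·6 = 22.6; e = 24.4 − 22.6 = 1.8
F=7: ŷ = -5 + 4.6·7 = 27.2; e = 25.3 − 27.2 = -1.9
F=8: ŷ = -5 + 4.6·8 = 31.8; e = 31.9 − 31.8 = 0.1
F=9: ŷ = -5 + 4.6·9 = 36.4; e = 37.3 − 36.4 = 0.9
SSE = 1.44 + 0.25 + 2.56 + 3.24 + 3.61 + 0.01 + 0.81 = 11.92
s = √(11.92/5) = √2.384 ≈ 1.544

s = 1.544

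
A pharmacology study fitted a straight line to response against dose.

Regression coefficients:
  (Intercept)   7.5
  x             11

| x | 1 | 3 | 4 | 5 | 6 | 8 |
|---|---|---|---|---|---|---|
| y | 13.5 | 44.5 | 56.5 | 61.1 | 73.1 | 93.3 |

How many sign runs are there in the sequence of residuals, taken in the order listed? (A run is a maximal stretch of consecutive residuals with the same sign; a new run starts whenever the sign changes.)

x=1: ŷ = 7.5 + 11·1 = 18.5; r = 13.5 − 18.5 = -5
x=3: ŷ = 7.5 + 11·3 = 40.5; r = 44.5 − 40.5 = 4
x=4: ŷ = 7.5 + 11·4 = 51.5; r = 56.5 − 51.5 = 5
x=5: ŷ = 7.5 + 11·5 = 62.5; r = 61.1 − 62.5 = -1.4
x=6: ŷ = 7.5 + 11·6 = 73.5; r = 73.1 − 73.5 = -0.4
x=8: ŷ = 7.5 + 11·8 = 95.5; r = 93.3 − 95.5 = -2.2
Signs: − + + − − −
Runs: −×1, +×2, −×3 → 3

3 runs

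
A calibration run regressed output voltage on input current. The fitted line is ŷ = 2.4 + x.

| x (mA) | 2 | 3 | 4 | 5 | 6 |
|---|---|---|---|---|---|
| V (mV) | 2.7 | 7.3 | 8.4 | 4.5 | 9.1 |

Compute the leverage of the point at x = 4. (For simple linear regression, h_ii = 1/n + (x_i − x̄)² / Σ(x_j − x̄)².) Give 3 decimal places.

x̄ = (2 + 3 + 4 + 5 + 6)/5 = 4
Σ(x − x̄)² = 4 + 1 + 0 + 1 + 4 = 10
h = 1/5 + (0)²/10 = 0.2 + 0 = 0.200

h = 0.200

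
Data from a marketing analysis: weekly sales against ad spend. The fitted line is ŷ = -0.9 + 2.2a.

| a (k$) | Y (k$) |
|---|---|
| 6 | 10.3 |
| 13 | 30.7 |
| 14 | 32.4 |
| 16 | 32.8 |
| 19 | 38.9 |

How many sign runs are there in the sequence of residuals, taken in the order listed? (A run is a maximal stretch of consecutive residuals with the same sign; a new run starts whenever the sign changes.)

a=6: ŷ = -0.9 + 2.2·6 = 12.3; e = 10.3 − 12.3 = -2
a=13: ŷ = -0.9 + 2.2·13 = 27.7; e = 30.7 − 27.7 = 3
a=14: ŷ = -0.9 + 2.2·14 = 29.9; e = 32.4 − 29.9 = 2.5
a=16: ŷ = -0.9 + 2.2·16 = 34.3; e = 32.8 − 34.3 = -1.5
a=19: ŷ = -0.9 + 2.2·19 = 40.9; e = 38.9 − 40.9 = -2
Signs: − + + − −
Runs: −×1, +×2, −×2 → 3

3 runs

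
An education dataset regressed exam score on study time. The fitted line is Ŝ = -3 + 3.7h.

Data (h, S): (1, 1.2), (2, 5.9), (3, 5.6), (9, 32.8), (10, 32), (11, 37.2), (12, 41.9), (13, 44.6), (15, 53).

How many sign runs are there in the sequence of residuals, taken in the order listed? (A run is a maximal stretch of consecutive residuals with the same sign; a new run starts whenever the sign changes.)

h=1: Ŝ = -3 + 3.7·1 = 0.7; e = 1.2 − 0.7 = 0.5
h=2: Ŝ = -3 + 3.7·2 = 4.4; e = 5.9 − 4.4 = 1.5
h=3: Ŝ = -3 + 3.7·3 = 8.1; e = 5.6 − 8.1 = -2.5
h=9: Ŝ = -3 + 3.7·9 = 30.3; e = 32.8 − 30.3 = 2.5
h=10: Ŝ = -3 + 3.7·10 = 34; e = 32 − 34 = -2
h=11: Ŝ = -3 + 3.7·11 = 37.7; e = 37.2 − 37.7 = -0.5
h=12: Ŝ = -3 + 3.7·12 = 41.4; e = 41.9 − 41.4 = 0.5
h=13: Ŝ = -3 + 3.7·13 = 45.1; e = 44.6 − 45.1 = -0.5
h=15: Ŝ = -3 + 3.7·15 = 52.5; e = 53 − 52.5 = 0.5
Signs: + + − + − − + − +
Runs: +×2, −×1, +×1, −×2, +×1, −×1, +×1 → 7

7 runs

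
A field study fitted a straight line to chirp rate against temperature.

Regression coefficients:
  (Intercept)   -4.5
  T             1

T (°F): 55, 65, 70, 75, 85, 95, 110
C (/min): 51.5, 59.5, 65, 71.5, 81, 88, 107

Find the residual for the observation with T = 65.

r = -1

Ĉ = -4.5 + 65 = 60.5
r = 59.5 − 60.5 = -1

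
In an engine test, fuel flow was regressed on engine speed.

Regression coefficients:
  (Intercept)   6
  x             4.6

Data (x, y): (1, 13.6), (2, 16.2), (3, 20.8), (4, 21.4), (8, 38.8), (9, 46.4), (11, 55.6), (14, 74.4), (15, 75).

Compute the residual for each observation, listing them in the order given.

3, 1, 1, -3, -4, -1, -1, 4, 0

x=1: ŷ = 6 + 4.6·1 = 10.6; e = 13.6 − 10.6 = 3
x=2: ŷ = 6 + 4.6·2 = 15.2; e = 16.2 − 15.2 = 1
x=3: ŷ = 6 + 4.6·3 = 19.8; e = 20.8 − 19.8 = 1
x=4: ŷ = 6 + 4.6·4 = 24.4; e = 21.4 − 24.4 = -3
x=8: ŷ = 6 + 4.6·8 = 42.8; e = 38.8 − 42.8 = -4
x=9: ŷ = 6 + 4.6·9 = 47.4; e = 46.4 − 47.4 = -1
x=11: ŷ = 6 + 4.6·11 = 56.6; e = 55.6 − 56.6 = -1
x=14: ŷ = 6 + 4.6·14 = 70.4; e = 74.4 − 70.4 = 4
x=15: ŷ = 6 + 4.6·15 = 75; e = 75 − 75 = 0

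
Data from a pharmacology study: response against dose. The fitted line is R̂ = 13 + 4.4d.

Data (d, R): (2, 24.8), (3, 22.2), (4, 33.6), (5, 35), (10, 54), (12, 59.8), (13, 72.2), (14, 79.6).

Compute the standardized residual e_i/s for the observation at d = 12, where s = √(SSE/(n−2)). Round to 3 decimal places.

d=2: R̂ = 13 + 4.4·2 = 21.8; e = 24.8 − 21.8 = 3
d=3: R̂ = 13 + 4.4·3 = 26.2; e = 22.2 − 26.2 = -4
d=4: R̂ = 13 + 4.4·4 = 30.6; e = 33.6 − 30.6 = 3
d=5: R̂ = 13 + 4.4·5 = 35; e = 35 − 35 = 0
d=10: R̂ = 13 + 4.4·10 = 57; e = 54 − 57 = -3
d=12: R̂ = 13 + 4.4·12 = 65.8; e = 59.8 − 65.8 = -6
d=13: R̂ = 13 + 4.4·13 = 70.2; e = 72.2 − 70.2 = 2
d=14: R̂ = 13 + 4.4·14 = 74.6; e = 79.6 − 74.6 = 5
SSE = 9 + 16 + 9 + 0 + 9 + 36 + 4 + 25 = 108
s = √(108/6) = 4.24264
e/s = -6 / 4.24264 = -1.414

-1.414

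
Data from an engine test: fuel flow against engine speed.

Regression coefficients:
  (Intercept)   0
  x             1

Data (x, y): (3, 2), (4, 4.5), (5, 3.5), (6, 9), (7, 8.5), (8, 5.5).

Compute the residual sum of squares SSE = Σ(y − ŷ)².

x=3: ŷ = 3 = 3; r = 2 − 3 = -1
x=4: ŷ = 4 = 4; r = 4.5 − 4 = 0.5
x=5: ŷ = 5 = 5; r = 3.5 − 5 = -1.5
x=6: ŷ = 6 = 6; r = 9 − 6 = 3
x=7: ŷ = 7 = 7; r = 8.5 − 7 = 1.5
x=8: ŷ = 8 = 8; r = 5.5 − 8 = -2.5
SSE = 1 + 0.25 + 2.25 + 9 + 2.25 + 6.25 = 21

SSE = 21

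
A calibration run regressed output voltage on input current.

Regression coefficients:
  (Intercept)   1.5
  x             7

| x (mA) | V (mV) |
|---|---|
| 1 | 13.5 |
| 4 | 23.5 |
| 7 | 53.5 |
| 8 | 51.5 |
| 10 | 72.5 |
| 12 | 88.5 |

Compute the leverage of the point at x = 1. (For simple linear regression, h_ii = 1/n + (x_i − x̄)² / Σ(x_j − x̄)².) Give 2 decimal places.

h = 0.62

x̄ = (1 + 4 + 7 + 8 + 10 + 12)/6 = 7
Σ(x − x̄)² = 36 + 9 + 0 + 1 + 9 + 25 = 80
h = 1/6 + (-6)²/80 = 0.166667 + 0.45 = 0.62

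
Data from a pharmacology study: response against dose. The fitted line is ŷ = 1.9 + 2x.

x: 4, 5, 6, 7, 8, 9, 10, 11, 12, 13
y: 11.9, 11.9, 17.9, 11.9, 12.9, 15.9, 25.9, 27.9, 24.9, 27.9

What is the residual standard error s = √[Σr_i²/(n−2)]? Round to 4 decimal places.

x=4: ŷ = 1.9 + 2·4 = 9.9; r = 11.9 − 9.9 = 2
x=5: ŷ = 1.9 + 2·5 = 11.9; r = 11.9 − 11.9 = 0
x=6: ŷ = 1.9 + 2·6 = 13.9; r = 17.9 − 13.9 = 4
x=7: ŷ = 1.9 + 2·7 = 15.9; r = 11.9 − 15.9 = -4
x=8: ŷ = 1.9 + 2·8 = 17.9; r = 12.9 − 17.9 = -5
x=9: ŷ = 1.9 + 2·9 = 19.9; r = 15.9 − 19.9 = -4
x=10: ŷ = 1.9 + 2·10 = 21.9; r = 25.9 − 21.9 = 4
x=11: ŷ = 1.9 + 2·11 = 23.9; r = 27.9 − 23.9 = 4
x=12: ŷ = 1.9 + 2·12 = 25.9; r = 24.9 − 25.9 = -1
x=13: ŷ = 1.9 + 2·13 = 27.9; r = 27.9 − 27.9 = 0
SSE = 4 + 0 + 16 + 16 + 25 + 16 + 16 + 16 + 1 + 0 = 110
s = √(110/8) = √13.75 ≈ 3.7081

s = 3.7081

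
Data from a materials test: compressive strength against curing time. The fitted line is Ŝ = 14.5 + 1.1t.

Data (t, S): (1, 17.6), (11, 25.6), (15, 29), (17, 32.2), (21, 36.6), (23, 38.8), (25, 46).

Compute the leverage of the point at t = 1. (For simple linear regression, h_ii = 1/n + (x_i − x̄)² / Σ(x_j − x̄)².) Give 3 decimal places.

t̄ = (1 + 11 + 15 + 17 + 21 + 23 + 25)/7 = 16.1429
Σ(t − t̄)² = 229.306 + 26.449 + 1.30612 + 0.734694 + 23.5918 + 47.0204 + 78.449 = 406.857
h = 1/7 + (-15.1429)²/406.857 = 0.142857 + 0.563604 = 0.706

h = 0.706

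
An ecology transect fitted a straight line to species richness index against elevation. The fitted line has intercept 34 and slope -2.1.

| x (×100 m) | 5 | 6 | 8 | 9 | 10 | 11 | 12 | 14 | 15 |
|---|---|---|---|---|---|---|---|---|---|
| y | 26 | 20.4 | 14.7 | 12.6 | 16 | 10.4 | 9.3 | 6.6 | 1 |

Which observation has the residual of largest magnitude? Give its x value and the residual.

x=5: ŷ = 34 − 2.1·5 = 23.5; e = 26 − 23.5 = 2.5
x=6: ŷ = 34 − 2.1·6 = 21.4; e = 20.4 − 21.4 = -1
x=8: ŷ = 34 − 2.1·8 = 17.2; e = 14.7 − 17.2 = -2.5
x=9: ŷ = 34 − 2.1·9 = 15.1; e = 12.6 − 15.1 = -2.5
x=10: ŷ = 34 − 2.1·10 = 13; e = 16 − 13 = 3
x=11: ŷ = 34 − 2.1·11 = 10.9; e = 10.4 − 10.9 = -0.5
x=12: ŷ = 34 − 2.1·12 = 8.8; e = 9.3 − 8.8 = 0.5
x=14: ŷ = 34 − 2.1·14 = 4.6; e = 6.6 − 4.6 = 2
x=15: ŷ = 34 − 2.1·15 = 2.5; e = 1 − 2.5 = -1.5
Largest |e| is 3 at x = 10, residual 3.

x = 10, e = 3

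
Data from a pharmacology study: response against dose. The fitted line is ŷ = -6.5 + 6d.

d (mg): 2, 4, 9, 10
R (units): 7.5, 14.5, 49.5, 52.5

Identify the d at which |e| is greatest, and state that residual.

d=2: ŷ = -6.5 + 6·2 = 5.5; e = 7.5 − 5.5 = 2
d=4: ŷ = -6.5 + 6·4 = 17.5; e = 14.5 − 17.5 = -3
d=9: ŷ = -6.5 + 6·9 = 47.5; e = 49.5 − 47.5 = 2
d=10: ŷ = -6.5 + 6·10 = 53.5; e = 52.5 − 53.5 = -1
Largest |e| is 3 at d = 4, residual -3.

d = 4, e = -3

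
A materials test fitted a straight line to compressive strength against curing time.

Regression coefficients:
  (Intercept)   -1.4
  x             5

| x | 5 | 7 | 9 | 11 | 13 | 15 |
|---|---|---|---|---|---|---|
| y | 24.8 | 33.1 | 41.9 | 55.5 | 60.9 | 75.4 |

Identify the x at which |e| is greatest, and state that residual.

x=5: ŷ = -1.4 + 5·5 = 23.6; e = 24.8 − 23.6 = 1.2
x=7: ŷ = -1.4 + 5·7 = 33.6; e = 33.1 − 33.6 = -0.5
x=9: ŷ = -1.4 + 5·9 = 43.6; e = 41.9 − 43.6 = -1.7
x=11: ŷ = -1.4 + 5·11 = 53.6; e = 55.5 − 53.6 = 1.9
x=13: ŷ = -1.4 + 5·13 = 63.6; e = 60.9 − 63.6 = -2.7
x=15: ŷ = -1.4 + 5·15 = 73.6; e = 75.4 − 73.6 = 1.8
Largest |e| is 2.7 at x = 13, residual -2.7.

x = 13, e = -2.7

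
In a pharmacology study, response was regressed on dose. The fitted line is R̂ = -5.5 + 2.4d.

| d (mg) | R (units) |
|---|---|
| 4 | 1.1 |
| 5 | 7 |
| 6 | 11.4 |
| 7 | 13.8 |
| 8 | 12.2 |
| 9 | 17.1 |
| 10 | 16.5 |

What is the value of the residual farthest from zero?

d=4: R̂ = -5.5 + 2.4·4 = 4.1; e = 1.1 − 4.1 = -3
d=5: R̂ = -5.5 + 2.4·5 = 6.5; e = 7 − 6.5 = 0.5
d=6: R̂ = -5.5 + 2.4·6 = 8.9; e = 11.4 − 8.9 = 2.5
d=7: R̂ = -5.5 + 2.4·7 = 11.3; e = 13.8 − 11.3 = 2.5
d=8: R̂ = -5.5 + 2.4·8 = 13.7; e = 12.2 − 13.7 = -1.5
d=9: R̂ = -5.5 + 2.4·9 = 16.1; e = 17.1 − 16.1 = 1
d=10: R̂ = -5.5 + 2.4·10 = 18.5; e = 16.5 − 18.5 = -2
Largest |e| is 3 at d = 4, residual -3.

e = -3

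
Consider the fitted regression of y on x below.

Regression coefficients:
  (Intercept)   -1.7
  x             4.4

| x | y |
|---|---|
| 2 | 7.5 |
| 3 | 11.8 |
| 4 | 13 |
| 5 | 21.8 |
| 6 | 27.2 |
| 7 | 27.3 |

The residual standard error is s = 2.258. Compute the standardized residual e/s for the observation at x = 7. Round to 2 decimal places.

ŷ = -1.7 + 4.4·7 = 29.1
e = 27.3 − 29.1 = -1.8
e/s = -1.8 / 2.258 = -0.80

-0.80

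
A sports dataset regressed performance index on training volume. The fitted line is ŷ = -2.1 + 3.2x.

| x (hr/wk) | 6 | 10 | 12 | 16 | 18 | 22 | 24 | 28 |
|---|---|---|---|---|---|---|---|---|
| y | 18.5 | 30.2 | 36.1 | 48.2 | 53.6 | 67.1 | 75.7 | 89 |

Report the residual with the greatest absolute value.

x=6: ŷ = -2.1 + 3.2·6 = 17.1; r = 18.5 − 17.1 = 1.4
x=10: ŷ = -2.1 + 3.2·10 = 29.9; r = 30.2 − 29.9 = 0.3
x=12: ŷ = -2.1 + 3.2·12 = 36.3; r = 36.1 − 36.3 = -0.2
x=16: ŷ = -2.1 + 3.2·16 = 49.1; r = 48.2 − 49.1 = -0.9
x=18: ŷ = -2.1 + 3.2·18 = 55.5; r = 53.6 − 55.5 = -1.9
x=22: ŷ = -2.1 + 3.2·22 = 68.3; r = 67.1 − 68.3 = -1.2
x=24: ŷ = -2.1 + 3.2·24 = 74.7; r = 75.7 − 74.7 = 1
x=28: ŷ = -2.1 + 3.2·28 = 87.5; r = 89 − 87.5 = 1.5
Largest |r| is 1.9 at x = 18, residual -1.9.

r = -1.9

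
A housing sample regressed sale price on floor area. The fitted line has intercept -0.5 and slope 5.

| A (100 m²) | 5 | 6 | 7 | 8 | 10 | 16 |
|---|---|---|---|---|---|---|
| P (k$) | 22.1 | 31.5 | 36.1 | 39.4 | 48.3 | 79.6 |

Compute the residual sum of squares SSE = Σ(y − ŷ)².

A=5: P̂ = -0.5 + 5·5 = 24.5; e = 22.1 − 24.5 = -2.4
A=6: P̂ = -0.5 + 5·6 = 29.5; e = 31.5 − 29.5 = 2
A=7: P̂ = -0.5 + 5·7 = 34.5; e = 36.1 − 34.5 = 1.6
A=8: P̂ = -0.5 + 5·8 = 39.5; e = 39.4 − 39.5 = -0.1
A=10: P̂ = -0.5 + 5·10 = 49.5; e = 48.3 − 49.5 = -1.2
A=16: P̂ = -0.5 + 5·16 = 79.5; e = 79.6 − 79.5 = 0.1
SSE = 5.76 + 4 + 2.56 + 0.01 + 1.44 + 0.01 = 13.78

SSE = 13.78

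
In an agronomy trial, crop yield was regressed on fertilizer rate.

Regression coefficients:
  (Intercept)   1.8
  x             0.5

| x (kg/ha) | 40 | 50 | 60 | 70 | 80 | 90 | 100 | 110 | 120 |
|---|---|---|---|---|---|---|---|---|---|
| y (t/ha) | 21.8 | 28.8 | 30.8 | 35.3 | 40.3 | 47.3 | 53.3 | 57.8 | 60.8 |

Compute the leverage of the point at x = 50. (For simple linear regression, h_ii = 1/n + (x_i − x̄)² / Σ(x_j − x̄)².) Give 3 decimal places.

h = 0.261

x̄ = (40 + 50 + 60 + 70 + 80 + 90 + 100 + 110 + 120)/9 = 80
Σ(x − x̄)² = 1600 + 900 + 400 + 100 + 0 + 100 + 400 + 900 + 1600 = 6000
h = 1/9 + (-30)²/6000 = 0.111111 + 0.15 = 0.261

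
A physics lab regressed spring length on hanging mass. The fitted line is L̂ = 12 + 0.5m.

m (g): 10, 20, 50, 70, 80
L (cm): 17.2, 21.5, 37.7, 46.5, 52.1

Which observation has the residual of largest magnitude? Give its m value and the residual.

m=10: L̂ = 12 + 0.5·10 = 17; e = 17.2 − 17 = 0.2
m=20: L̂ = 12 + 0.5·20 = 22; e = 21.5 − 22 = -0.5
m=50: L̂ = 12 + 0.5·50 = 37; e = 37.7 − 37 = 0.7
m=70: L̂ = 12 + 0.5·70 = 47; e = 46.5 − 47 = -0.5
m=80: L̂ = 12 + 0.5·80 = 52; e = 52.1 − 52 = 0.1
Largest |e| is 0.7 at m = 50, residual 0.7.

m = 50, e = 0.7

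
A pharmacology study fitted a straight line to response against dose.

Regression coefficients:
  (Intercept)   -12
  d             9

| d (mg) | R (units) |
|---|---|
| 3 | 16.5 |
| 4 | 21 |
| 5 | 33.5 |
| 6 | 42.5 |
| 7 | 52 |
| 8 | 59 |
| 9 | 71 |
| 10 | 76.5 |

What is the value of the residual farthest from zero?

d=3: R̂ = -12 + 9·3 = 15; e = 16.5 − 15 = 1.5
d=4: R̂ = -12 + 9·4 = 24; e = 21 − 24 = -3
d=5: R̂ = -12 + 9·5 = 33; e = 33.5 − 33 = 0.5
d=6: R̂ = -12 + 9·6 = 42; e = 42.5 − 42 = 0.5
d=7: R̂ = -12 + 9·7 = 51; e = 52 − 51 = 1
d=8: R̂ = -12 + 9·8 = 60; e = 59 − 60 = -1
d=9: R̂ = -12 + 9·9 = 69; e = 71 − 69 = 2
d=10: R̂ = -12 + 9·10 = 78; e = 76.5 − 78 = -1.5
Largest |e| is 3 at d = 4, residual -3.

e = -3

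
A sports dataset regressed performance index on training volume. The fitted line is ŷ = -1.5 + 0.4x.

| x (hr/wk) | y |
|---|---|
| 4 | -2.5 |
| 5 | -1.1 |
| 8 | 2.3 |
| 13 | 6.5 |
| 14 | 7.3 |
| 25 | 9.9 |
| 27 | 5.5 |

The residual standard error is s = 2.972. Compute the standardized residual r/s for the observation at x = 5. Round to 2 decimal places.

-0.54

ŷ = -1.5 + 0.4·5 = 0.5
r = -1.1 − 0.5 = -1.6
r/s = -1.6 / 2.972 = -0.54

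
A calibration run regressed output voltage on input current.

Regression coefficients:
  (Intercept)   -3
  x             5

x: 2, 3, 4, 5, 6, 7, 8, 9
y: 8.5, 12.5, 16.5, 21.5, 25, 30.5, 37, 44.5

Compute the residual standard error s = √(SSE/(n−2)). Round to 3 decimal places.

s = 1.607

x=2: ŷ = -3 + 5·2 = 7; r = 8.5 − 7 = 1.5
x=3: ŷ = -3 + 5·3 = 12; r = 12.5 − 12 = 0.5
x=4: ŷ = -3 + 5·4 = 17; r = 16.5 − 17 = -0.5
x=5: ŷ = -3 + 5·5 = 22; r = 21.5 − 22 = -0.5
x=6: ŷ = -3 + 5·6 = 27; r = 25 − 27 = -2
x=7: ŷ = -3 + 5·7 = 32; r = 30.5 − 32 = -1.5
x=8: ŷ = -3 + 5·8 = 37; r = 37 − 37 = 0
x=9: ŷ = -3 + 5·9 = 42; r = 44.5 − 42 = 2.5
SSE = 2.25 + 0.25 + 0.25 + 0.25 + 4 + 2.25 + 0 + 6.25 = 15.5
s = √(15.5/6) = √2.58333 ≈ 1.607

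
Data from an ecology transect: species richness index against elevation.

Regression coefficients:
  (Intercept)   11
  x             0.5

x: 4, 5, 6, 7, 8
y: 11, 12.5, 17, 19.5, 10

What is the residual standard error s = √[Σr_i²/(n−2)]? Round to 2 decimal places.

x=4: ŷ = 11 + 0.5·4 = 13; r = 11 − 13 = -2
x=5: ŷ = 11 + 0.5·5 = 13.5; r = 12.5 − 13.5 = -1
x=6: ŷ = 11 + 0.5·6 = 14; r = 17 − 14 = 3
x=7: ŷ = 11 + 0.5·7 = 14.5; r = 19.5 − 14.5 = 5
x=8: ŷ = 11 + 0.5·8 = 15; r = 10 − 15 = -5
SSE = 4 + 1 + 9 + 25 + 25 = 64
s = √(64/3) = √21.3333 ≈ 4.62

s = 4.62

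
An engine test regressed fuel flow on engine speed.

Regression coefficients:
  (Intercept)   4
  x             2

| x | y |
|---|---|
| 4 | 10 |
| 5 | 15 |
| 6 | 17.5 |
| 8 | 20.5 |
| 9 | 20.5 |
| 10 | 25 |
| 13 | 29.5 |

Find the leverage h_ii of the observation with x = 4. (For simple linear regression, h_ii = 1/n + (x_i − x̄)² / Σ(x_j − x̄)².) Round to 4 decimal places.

h = 0.3956

x̄ = (4 + 5 + 6 + 8 + 9 + 10 + 13)/7 = 7.85714
Σ(x − x̄)² = 14.8776 + 8.16327 + 3.44898 + 0.0204082 + 1.30612 + 4.59184 + 26.449 = 58.8571
h = 1/7 + (-3.85714)²/58.8571 = 0.142857 + 0.252774 = 0.3956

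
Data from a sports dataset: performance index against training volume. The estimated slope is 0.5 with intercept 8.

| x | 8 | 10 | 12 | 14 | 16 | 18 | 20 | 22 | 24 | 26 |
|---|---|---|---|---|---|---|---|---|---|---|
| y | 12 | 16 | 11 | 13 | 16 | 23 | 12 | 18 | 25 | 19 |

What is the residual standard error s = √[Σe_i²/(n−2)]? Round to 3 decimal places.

s = 3.937

x=8: ŷ = 8 + 0.5·8 = 12; e = 12 − 12 = 0
x=10: ŷ = 8 + 0.5·10 = 13; e = 16 − 13 = 3
x=12: ŷ = 8 + 0.5·12 = 14; e = 11 − 14 = -3
x=14: ŷ = 8 + 0.5·14 = 15; e = 13 − 15 = -2
x=16: ŷ = 8 + 0.5·16 = 16; e = 16 − 16 = 0
x=18: ŷ = 8 + 0.5·18 = 17; e = 23 − 17 = 6
x=20: ŷ = 8 + 0.5·20 = 18; e = 12 − 18 = -6
x=22: ŷ = 8 + 0.5·22 = 19; e = 18 − 19 = -1
x=24: ŷ = 8 + 0.5·24 = 20; e = 25 − 20 = 5
x=26: ŷ = 8 + 0.5·26 = 21; e = 19 − 21 = -2
SSE = 0 + 9 + 9 + 4 + 0 + 36 + 36 + 1 + 25 + 4 = 124
s = √(124/8) = √15.5 ≈ 3.937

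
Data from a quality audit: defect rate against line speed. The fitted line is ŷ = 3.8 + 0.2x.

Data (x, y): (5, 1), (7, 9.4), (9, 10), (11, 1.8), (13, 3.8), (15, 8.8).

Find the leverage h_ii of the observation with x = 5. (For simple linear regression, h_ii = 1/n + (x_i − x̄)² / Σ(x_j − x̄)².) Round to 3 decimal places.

h = 0.524

x̄ = (5 + 7 + 9 + 11 + 13 + 15)/6 = 10
Σ(x − x̄)² = 25 + 9 + 1 + 1 + 9 + 25 = 70
h = 1/6 + (-5)²/70 = 0.166667 + 0.357143 = 0.524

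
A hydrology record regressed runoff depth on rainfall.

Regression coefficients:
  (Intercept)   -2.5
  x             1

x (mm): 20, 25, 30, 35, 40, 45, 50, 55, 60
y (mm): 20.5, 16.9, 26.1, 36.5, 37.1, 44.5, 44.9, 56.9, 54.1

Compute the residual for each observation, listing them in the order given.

x=20: ŷ = -2.5 + 20 = 17.5; e = 20.5 − 17.5 = 3
x=25: ŷ = -2.5 + 25 = 22.5; e = 16.9 − 22.5 = -5.6
x=30: ŷ = -2.5 + 30 = 27.5; e = 26.1 − 27.5 = -1.4
x=35: ŷ = -2.5 + 35 = 32.5; e = 36.5 − 32.5 = 4
x=40: ŷ = -2.5 + 40 = 37.5; e = 37.1 − 37.5 = -0.4
x=45: ŷ = -2.5 + 45 = 42.5; e = 44.5 − 42.5 = 2
x=50: ŷ = -2.5 + 50 = 47.5; e = 44.9 − 47.5 = -2.6
x=55: ŷ = -2.5 + 55 = 52.5; e = 56.9 − 52.5 = 4.4
x=60: ŷ = -2.5 + 60 = 57.5; e = 54.1 − 57.5 = -3.4

3, -5.6, -1.4, 4, -0.4, 2, -2.6, 4.4, -3.4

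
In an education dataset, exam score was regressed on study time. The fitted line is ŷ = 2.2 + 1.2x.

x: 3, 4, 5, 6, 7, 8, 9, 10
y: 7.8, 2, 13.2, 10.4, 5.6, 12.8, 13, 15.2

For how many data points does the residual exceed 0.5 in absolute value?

7

x=3: ŷ = 2.2 + 1.2·3 = 5.8; r = 7.8 − 5.8 = 2
x=4: ŷ = 2.2 + 1.2·4 = 7; r = 2 − 7 = -5
x=5: ŷ = 2.2 + 1.2·5 = 8.2; r = 13.2 − 8.2 = 5
x=6: ŷ = 2.2 + 1.2·6 = 9.4; r = 10.4 − 9.4 = 1
x=7: ŷ = 2.2 + 1.2·7 = 10.6; r = 5.6 − 10.6 = -5
x=8: ŷ = 2.2 + 1.2·8 = 11.8; r = 12.8 − 11.8 = 1
x=9: ŷ = 2.2 + 1.2·9 = 13; r = 13 − 13 = 0
x=10: ŷ = 2.2 + 1.2·10 = 14.2; r = 15.2 − 14.2 = 1
|r| > 0.5: x=3 (|r|=2), x=4 (|r|=5), x=5 (|r|=5), x=6 (|r|=1), x=7 (|r|=5), x=8 (|r|=1), x=10 (|r|=1) → 7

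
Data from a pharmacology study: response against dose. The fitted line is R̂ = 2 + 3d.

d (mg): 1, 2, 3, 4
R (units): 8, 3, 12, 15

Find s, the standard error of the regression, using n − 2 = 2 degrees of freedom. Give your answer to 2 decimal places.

d=1: R̂ = 2 + 3·1 = 5; e = 8 − 5 = 3
d=2: R̂ = 2 + 3·2 = 8; e = 3 − 8 = -5
d=3: R̂ = 2 + 3·3 = 11; e = 12 − 11 = 1
d=4: R̂ = 2 + 3·4 = 14; e = 15 − 14 = 1
SSE = 9 + 25 + 1 + 1 = 36
s = √(36/2) = √18 ≈ 4.24

s = 4.24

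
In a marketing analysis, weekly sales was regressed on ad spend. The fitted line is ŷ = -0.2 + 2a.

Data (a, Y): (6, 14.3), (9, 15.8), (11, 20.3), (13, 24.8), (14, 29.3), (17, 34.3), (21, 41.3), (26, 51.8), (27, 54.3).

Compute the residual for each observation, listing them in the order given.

a=6: ŷ = -0.2 + 2·6 = 11.8; r = 14.3 − 11.8 = 2.5
a=9: ŷ = -0.2 + 2·9 = 17.8; r = 15.8 − 17.8 = -2
a=11: ŷ = -0.2 + 2·11 = 21.8; r = 20.3 − 21.8 = -1.5
a=13: ŷ = -0.2 + 2·13 = 25.8; r = 24.8 − 25.8 = -1
a=14: ŷ = -0.2 + 2·14 = 27.8; r = 29.3 − 27.8 = 1.5
a=17: ŷ = -0.2 + 2·17 = 33.8; r = 34.3 − 33.8 = 0.5
a=21: ŷ = -0.2 + 2·21 = 41.8; r = 41.3 − 41.8 = -0.5
a=26: ŷ = -0.2 + 2·26 = 51.8; r = 51.8 − 51.8 = 0
a=27: ŷ = -0.2 + 2·27 = 53.8; r = 54.3 − 53.8 = 0.5

2.5, -2, -1.5, -1, 1.5, 0.5, -0.5, 0, 0.5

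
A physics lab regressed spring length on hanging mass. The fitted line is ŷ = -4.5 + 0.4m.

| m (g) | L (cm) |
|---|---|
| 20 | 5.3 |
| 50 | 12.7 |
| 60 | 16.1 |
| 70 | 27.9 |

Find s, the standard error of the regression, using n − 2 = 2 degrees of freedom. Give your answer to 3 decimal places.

s = 4.583

m=20: ŷ = -4.5 + 0.4·20 = 3.5; r = 5.3 − 3.5 = 1.8
m=50: ŷ = -4.5 + 0.4·50 = 15.5; r = 12.7 − 15.5 = -2.8
m=60: ŷ = -4.5 + 0.4·60 = 19.5; r = 16.1 − 19.5 = -3.4
m=70: ŷ = -4.5 + 0.4·70 = 23.5; r = 27.9 − 23.5 = 4.4
SSE = 3.24 + 7.84 + 11.56 + 19.36 = 42
s = √(42/2) = √21 ≈ 4.583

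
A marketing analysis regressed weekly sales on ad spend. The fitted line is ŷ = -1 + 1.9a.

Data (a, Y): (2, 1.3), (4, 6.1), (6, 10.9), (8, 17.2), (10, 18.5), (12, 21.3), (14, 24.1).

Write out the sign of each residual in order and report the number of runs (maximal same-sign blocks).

a=2: ŷ = -1 + 1.9·2 = 2.8; r = 1.3 − 2.8 = -1.5
a=4: ŷ = -1 + 1.9·4 = 6.6; r = 6.1 − 6.6 = -0.5
a=6: ŷ = -1 + 1.9·6 = 10.4; r = 10.9 − 10.4 = 0.5
a=8: ŷ = -1 + 1.9·8 = 14.2; r = 17.2 − 14.2 = 3
a=10: ŷ = -1 + 1.9·10 = 18; r = 18.5 − 18 = 0.5
a=12: ŷ = -1 + 1.9·12 = 21.8; r = 21.3 − 21.8 = -0.5
a=14: ŷ = -1 + 1.9·14 = 25.6; r = 24.1 − 25.6 = -1.5
Signs: − − + + + − −
Runs: −×2, +×3, −×2 → 3

3 runs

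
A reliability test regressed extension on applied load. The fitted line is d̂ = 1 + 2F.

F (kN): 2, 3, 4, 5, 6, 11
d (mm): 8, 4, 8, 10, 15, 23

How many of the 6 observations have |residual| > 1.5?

F=2: d̂ = 1 + 2·2 = 5; r = 8 − 5 = 3
F=3: d̂ = 1 + 2·3 = 7; r = 4 − 7 = -3
F=4: d̂ = 1 + 2·4 = 9; r = 8 − 9 = -1
F=5: d̂ = 1 + 2·5 = 11; r = 10 − 11 = -1
F=6: d̂ = 1 + 2·6 = 13; r = 15 − 13 = 2
F=11: d̂ = 1 + 2·11 = 23; r = 23 − 23 = 0
|r| > 1.5: F=2 (|r|=3), F=3 (|r|=3), F=6 (|r|=2) → 3

3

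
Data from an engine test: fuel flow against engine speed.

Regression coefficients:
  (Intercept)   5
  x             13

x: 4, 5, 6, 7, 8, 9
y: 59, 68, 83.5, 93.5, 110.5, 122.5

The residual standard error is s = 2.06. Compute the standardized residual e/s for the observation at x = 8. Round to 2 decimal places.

0.73

ŷ = 5 + 13·8 = 109
e = 110.5 − 109 = 1.5
e/s = 1.5 / 2.06 = 0.73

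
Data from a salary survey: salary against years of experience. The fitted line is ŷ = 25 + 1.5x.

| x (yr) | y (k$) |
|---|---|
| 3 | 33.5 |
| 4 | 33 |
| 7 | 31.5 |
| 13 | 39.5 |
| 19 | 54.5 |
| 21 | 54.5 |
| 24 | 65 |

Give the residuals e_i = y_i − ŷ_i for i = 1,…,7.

x=3: ŷ = 25 + 1.5·3 = 29.5; e = 33.5 − 29.5 = 4
x=4: ŷ = 25 + 1.5·4 = 31; e = 33 − 31 = 2
x=7: ŷ = 25 + 1.5·7 = 35.5; e = 31.5 − 35.5 = -4
x=13: ŷ = 25 + 1.5·13 = 44.5; e = 39.5 − 44.5 = -5
x=19: ŷ = 25 + 1.5·19 = 53.5; e = 54.5 − 53.5 = 1
x=21: ŷ = 25 + 1.5·21 = 56.5; e = 54.5 − 56.5 = -2
x=24: ŷ = 25 + 1.5·24 = 61; e = 65 − 61 = 4

4, 2, -4, -5, 1, -2, 4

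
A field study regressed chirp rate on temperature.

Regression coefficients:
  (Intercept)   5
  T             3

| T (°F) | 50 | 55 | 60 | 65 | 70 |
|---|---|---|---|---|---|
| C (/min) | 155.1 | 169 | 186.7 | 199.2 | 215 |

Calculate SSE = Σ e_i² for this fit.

T=50: ŷ = 5 + 3·50 = 155; e = 155.1 − 155 = 0.1
T=55: ŷ = 5 + 3·55 = 170; e = 169 − 170 = -1
T=60: ŷ = 5 + 3·60 = 185; e = 186.7 − 185 = 1.7
T=65: ŷ = 5 + 3·65 = 200; e = 199.2 − 200 = -0.8
T=70: ŷ = 5 + 3·70 = 215; e = 215 − 215 = 0
SSE = 0.01 + 1 + 2.89 + 0.64 + 0 = 4.54

SSE = 4.54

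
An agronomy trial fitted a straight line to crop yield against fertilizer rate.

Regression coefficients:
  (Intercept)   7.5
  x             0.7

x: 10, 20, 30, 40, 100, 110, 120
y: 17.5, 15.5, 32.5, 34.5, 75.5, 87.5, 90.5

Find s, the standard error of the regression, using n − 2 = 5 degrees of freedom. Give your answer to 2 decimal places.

x=10: ŷ = 7.5 + 0.7·10 = 14.5; e = 17.5 − 14.5 = 3
x=20: ŷ = 7.5 + 0.7·20 = 21.5; e = 15.5 − 21.5 = -6
x=30: ŷ = 7.5 + 0.7·30 = 28.5; e = 32.5 − 28.5 = 4
x=40: ŷ = 7.5 + 0.7·40 = 35.5; e = 34.5 − 35.5 = -1
x=100: ŷ = 7.5 + 0.7·100 = 77.5; e = 75.5 − 77.5 = -2
x=110: ŷ = 7.5 + 0.7·110 = 84.5; e = 87.5 − 84.5 = 3
x=120: ŷ = 7.5 + 0.7·120 = 91.5; e = 90.5 − 91.5 = -1
SSE = 9 + 36 + 16 + 1 + 4 + 9 + 1 = 76
s = √(76/5) = √15.2 ≈ 3.90

s = 3.90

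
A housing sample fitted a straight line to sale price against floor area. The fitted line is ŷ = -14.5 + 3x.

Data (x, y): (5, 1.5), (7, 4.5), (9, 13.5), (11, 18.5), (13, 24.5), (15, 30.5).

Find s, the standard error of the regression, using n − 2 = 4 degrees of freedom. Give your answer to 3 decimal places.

x=5: ŷ = -14.5 + 3·5 = 0.5; r = 1.5 − 0.5 = 1
x=7: ŷ = -14.5 + 3·7 = 6.5; r = 4.5 − 6.5 = -2
x=9: ŷ = -14.5 + 3·9 = 12.5; r = 13.5 − 12.5 = 1
x=11: ŷ = -14.5 + 3·11 = 18.5; r = 18.5 − 18.5 = 0
x=13: ŷ = -14.5 + 3·13 = 24.5; r = 24.5 − 24.5 = 0
x=15: ŷ = -14.5 + 3·15 = 30.5; r = 30.5 − 30.5 = 0
SSE = 1 + 4 + 1 + 0 + 0 + 0 = 6
s = √(6/4) = √1.5 ≈ 1.225

s = 1.225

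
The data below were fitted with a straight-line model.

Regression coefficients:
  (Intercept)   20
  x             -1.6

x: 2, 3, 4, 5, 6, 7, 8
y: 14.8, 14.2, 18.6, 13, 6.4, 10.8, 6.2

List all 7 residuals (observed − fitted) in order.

-2, -1, 5, 1, -4, 2, -1

x=2: ŷ = 20 − 1.6·2 = 16.8; r = 14.8 − 16.8 = -2
x=3: ŷ = 20 − 1.6·3 = 15.2; r = 14.2 − 15.2 = -1
x=4: ŷ = 20 − 1.6·4 = 13.6; r = 18.6 − 13.6 = 5
x=5: ŷ = 20 − 1.6·5 = 12; r = 13 − 12 = 1
x=6: ŷ = 20 − 1.6·6 = 10.4; r = 6.4 − 10.4 = -4
x=7: ŷ = 20 − 1.6·7 = 8.8; r = 10.8 − 8.8 = 2
x=8: ŷ = 20 − 1.6·8 = 7.2; r = 6.2 − 7.2 = -1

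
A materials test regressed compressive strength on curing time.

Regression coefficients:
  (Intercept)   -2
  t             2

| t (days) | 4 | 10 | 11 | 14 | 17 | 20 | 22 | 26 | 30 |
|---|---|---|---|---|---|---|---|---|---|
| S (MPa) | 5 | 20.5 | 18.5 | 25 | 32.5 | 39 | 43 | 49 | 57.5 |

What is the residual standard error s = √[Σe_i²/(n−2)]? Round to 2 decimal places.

s = 1.41

t=4: Ŝ = -2 + 2·4 = 6; e = 5 − 6 = -1
t=10: Ŝ = -2 + 2·10 = 18; e = 20.5 − 18 = 2.5
t=11: Ŝ = -2 + 2·11 = 20; e = 18.5 − 20 = -1.5
t=14: Ŝ = -2 + 2·14 = 26; e = 25 − 26 = -1
t=17: Ŝ = -2 + 2·17 = 32; e = 32.5 − 32 = 0.5
t=20: Ŝ = -2 + 2·20 = 38; e = 39 − 38 = 1
t=22: Ŝ = -2 + 2·22 = 42; e = 43 − 42 = 1
t=26: Ŝ = -2 + 2·26 = 50; e = 49 − 50 = -1
t=30: Ŝ = -2 + 2·30 = 58; e = 57.5 − 58 = -0.5
SSE = 1 + 6.25 + 2.25 + 1 + 0.25 + 1 + 1 + 1 + 0.25 = 14
s = √(14/7) = √2 ≈ 1.41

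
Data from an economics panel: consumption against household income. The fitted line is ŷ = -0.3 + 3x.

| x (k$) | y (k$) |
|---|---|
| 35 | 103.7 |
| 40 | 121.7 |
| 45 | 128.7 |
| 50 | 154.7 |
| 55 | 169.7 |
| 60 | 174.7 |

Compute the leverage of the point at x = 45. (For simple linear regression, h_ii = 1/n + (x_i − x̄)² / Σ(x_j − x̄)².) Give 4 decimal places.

h = 0.1810

x̄ = (35 + 40 + 45 + 50 + 55 + 60)/6 = 47.5
Σ(x − x̄)² = 156.25 + 56.25 + 6.25 + 6.25 + 56.25 + 156.25 = 437.5
h = 1/6 + (-2.5)²/437.5 = 0.166667 + 0.0142857 = 0.1810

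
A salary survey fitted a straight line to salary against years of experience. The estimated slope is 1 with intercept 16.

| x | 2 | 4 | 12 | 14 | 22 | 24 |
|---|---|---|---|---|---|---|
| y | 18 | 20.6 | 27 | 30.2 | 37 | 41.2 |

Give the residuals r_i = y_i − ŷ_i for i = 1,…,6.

0, 0.6, -1, 0.2, -1, 1.2

x=2: ŷ = 16 + 2 = 18; r = 18 − 18 = 0
x=4: ŷ = 16 + 4 = 20; r = 20.6 − 20 = 0.6
x=12: ŷ = 16 + 12 = 28; r = 27 − 28 = -1
x=14: ŷ = 16 + 14 = 30; r = 30.2 − 30 = 0.2
x=22: ŷ = 16 + 22 = 38; r = 37 − 38 = -1
x=24: ŷ = 16 + 24 = 40; r = 41.2 − 40 = 1.2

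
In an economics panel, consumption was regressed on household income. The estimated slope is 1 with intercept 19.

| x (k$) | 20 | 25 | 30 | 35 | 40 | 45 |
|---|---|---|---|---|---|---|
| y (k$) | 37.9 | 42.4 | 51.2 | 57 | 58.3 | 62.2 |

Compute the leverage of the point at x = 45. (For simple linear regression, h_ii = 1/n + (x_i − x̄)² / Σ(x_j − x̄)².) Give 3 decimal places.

x̄ = (20 + 25 + 30 + 35 + 40 + 45)/6 = 32.5
Σ(x − x̄)² = 156.25 + 56.25 + 6.25 + 6.25 + 56.25 + 156.25 = 437.5
h = 1/6 + (12.5)²/437.5 = 0.166667 + 0.357143 = 0.524

h = 0.524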